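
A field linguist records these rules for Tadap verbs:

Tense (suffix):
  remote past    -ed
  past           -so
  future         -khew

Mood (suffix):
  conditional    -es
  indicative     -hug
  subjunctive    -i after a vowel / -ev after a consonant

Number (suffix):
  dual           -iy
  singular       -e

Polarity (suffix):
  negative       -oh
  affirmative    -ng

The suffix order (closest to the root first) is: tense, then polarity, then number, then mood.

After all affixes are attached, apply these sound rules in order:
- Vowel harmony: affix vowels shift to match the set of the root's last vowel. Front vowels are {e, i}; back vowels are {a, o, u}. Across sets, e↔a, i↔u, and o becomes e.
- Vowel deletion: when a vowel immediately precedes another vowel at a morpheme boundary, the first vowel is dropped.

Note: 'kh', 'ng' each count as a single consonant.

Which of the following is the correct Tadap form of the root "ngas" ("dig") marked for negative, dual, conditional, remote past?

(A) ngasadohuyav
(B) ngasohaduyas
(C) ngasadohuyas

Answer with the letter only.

Attach tense remote past -ed → ngased.
Attach polarity negative -oh → ngasedoh.
Attach number dual -iy → ngasedohiy.
Attach mood conditional -es → ngasedohiyes.
Apply vowel harmony: ngasedohiyes → ngasadohuyas.
Vowel deletion: no change.
So the correct form is ngasadohuyas, option (C).
(B) ngasohaduyas is wrong: it has the affixes in the wrong order.
(A) ngasadohuyav is wrong: it uses subjunctive instead of conditional for mood.

C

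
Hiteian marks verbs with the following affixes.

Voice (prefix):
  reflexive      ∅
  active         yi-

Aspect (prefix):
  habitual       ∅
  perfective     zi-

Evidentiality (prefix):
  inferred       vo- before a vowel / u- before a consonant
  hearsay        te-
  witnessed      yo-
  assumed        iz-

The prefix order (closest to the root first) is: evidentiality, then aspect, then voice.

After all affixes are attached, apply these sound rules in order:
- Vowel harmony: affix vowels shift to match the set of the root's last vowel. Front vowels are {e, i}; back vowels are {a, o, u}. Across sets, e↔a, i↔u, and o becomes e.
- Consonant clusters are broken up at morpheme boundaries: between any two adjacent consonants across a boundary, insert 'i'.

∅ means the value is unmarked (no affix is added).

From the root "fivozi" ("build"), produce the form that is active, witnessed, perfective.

yiziyefivozi

Attach evidentiality witnessed yo- → yofivozi.
Attach aspect perfective zi- → ziyofivozi.
Attach voice active yi- → yiziyofivozi.
Apply vowel harmony: yiziyofivozi → yiziyefivozi.
Epenthesis: no change.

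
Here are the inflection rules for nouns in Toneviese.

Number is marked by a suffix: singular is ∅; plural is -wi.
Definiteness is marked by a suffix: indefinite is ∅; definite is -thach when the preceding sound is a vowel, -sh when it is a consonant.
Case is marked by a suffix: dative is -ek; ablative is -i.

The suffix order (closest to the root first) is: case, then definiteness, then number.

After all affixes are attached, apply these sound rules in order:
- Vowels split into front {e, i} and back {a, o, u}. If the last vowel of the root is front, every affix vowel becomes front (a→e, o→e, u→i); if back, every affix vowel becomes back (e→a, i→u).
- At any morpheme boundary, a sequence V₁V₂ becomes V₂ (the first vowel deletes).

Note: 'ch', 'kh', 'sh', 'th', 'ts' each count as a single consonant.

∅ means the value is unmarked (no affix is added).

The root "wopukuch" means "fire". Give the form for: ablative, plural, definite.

Attach case ablative -i → wopukuchi.
Attach definiteness definite -thach (after vowel 'i') → wopukuchithach.
Attach number plural -wi → wopukuchithachwi.
Apply vowel harmony: wopukuchithachwi → wopukuchuthachwu.
Vowel deletion: no change.

wopukuchuthachwu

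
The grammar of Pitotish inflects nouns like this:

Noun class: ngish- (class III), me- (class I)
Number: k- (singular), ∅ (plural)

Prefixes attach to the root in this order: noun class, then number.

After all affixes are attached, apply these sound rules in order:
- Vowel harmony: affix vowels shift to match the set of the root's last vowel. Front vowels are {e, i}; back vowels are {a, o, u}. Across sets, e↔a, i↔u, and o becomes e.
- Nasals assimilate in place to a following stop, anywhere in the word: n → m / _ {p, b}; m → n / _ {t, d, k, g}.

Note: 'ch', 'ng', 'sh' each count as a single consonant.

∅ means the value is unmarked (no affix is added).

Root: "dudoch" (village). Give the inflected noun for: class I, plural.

madudoch

Attach noun class class I me- → medudoch.
number = plural: zero marking, form stays medudoch.
Apply vowel harmony: medudoch → madudoch.
Nasal assimilation: no change.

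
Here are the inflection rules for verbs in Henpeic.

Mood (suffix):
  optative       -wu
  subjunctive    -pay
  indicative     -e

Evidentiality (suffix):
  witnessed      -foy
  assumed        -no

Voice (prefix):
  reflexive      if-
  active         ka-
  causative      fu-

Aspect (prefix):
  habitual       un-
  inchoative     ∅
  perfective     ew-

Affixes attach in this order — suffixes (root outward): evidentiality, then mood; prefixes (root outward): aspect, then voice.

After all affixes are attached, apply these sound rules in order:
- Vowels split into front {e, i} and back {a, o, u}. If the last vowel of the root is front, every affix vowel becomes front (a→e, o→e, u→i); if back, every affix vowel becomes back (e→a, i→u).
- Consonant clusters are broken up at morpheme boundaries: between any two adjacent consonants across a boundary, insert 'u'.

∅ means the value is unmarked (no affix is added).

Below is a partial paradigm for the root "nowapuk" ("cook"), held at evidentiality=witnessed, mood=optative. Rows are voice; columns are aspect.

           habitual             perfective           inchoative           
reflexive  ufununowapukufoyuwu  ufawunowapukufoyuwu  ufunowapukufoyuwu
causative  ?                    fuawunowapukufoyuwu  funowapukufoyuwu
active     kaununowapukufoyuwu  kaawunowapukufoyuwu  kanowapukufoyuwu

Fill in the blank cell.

fuununowapukufoyuwu

Attach aspect habitual un- → unnowapuk.
Attach voice causative fu- → fuunnowapuk.
Attach evidentiality witnessed -foy → fuunnowapukfoy.
Attach mood optative -wu → fuunnowapukfoywu.
Vowel harmony: no change.
Apply epenthesis: fuunnowapukfoywu → fuununowapukufoyuwu.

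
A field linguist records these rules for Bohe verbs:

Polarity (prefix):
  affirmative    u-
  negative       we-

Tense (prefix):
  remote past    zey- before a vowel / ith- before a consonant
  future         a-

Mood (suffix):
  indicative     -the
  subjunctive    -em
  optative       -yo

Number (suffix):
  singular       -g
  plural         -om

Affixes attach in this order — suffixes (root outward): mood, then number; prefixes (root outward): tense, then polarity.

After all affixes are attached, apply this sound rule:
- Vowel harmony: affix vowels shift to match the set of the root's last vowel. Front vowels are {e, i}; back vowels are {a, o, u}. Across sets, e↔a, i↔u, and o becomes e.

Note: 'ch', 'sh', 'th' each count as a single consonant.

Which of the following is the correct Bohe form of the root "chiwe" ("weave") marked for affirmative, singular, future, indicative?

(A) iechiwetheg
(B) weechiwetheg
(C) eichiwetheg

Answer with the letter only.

A

Attach mood indicative -the → chiwethe.
Attach tense future a- → achiwethe.
Attach polarity affirmative u- → uachiwethe.
Attach number singular -g → uachiwetheg.
Apply vowel harmony: uachiwetheg → iechiwetheg.
So the correct form is iechiwetheg, option (A).
(B) weechiwetheg is wrong: it uses negative instead of affirmative for polarity.
(C) eichiwetheg is wrong: it has the affixes in the wrong order.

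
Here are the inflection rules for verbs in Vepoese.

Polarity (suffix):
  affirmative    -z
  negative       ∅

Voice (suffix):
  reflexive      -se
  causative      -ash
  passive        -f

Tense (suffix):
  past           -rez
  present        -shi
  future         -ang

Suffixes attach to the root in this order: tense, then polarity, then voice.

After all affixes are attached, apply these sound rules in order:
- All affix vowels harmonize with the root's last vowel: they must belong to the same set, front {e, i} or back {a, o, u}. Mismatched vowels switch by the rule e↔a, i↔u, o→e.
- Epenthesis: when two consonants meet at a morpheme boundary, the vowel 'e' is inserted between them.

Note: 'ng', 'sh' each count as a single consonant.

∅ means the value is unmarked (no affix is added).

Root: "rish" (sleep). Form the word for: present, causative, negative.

risheshiesh

Attach tense present -shi → rishshi.
polarity = negative: zero marking, form stays rishshi.
Attach voice causative -ash → rishshiash.
Apply vowel harmony: rishshiash → rishshiesh.
Apply epenthesis: rishshiesh → risheshiesh.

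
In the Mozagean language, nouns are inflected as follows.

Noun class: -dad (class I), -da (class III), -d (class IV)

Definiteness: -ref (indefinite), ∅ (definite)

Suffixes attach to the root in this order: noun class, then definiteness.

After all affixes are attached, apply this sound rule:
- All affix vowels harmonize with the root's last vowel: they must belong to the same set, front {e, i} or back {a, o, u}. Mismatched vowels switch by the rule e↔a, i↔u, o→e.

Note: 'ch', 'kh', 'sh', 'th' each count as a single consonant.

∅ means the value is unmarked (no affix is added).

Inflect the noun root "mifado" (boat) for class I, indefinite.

mifadodadraf

Attach noun class class I -dad → mifadodad.
Attach definiteness indefinite -ref → mifadodadref.
Apply vowel harmony: mifadodadref → mifadodadraf.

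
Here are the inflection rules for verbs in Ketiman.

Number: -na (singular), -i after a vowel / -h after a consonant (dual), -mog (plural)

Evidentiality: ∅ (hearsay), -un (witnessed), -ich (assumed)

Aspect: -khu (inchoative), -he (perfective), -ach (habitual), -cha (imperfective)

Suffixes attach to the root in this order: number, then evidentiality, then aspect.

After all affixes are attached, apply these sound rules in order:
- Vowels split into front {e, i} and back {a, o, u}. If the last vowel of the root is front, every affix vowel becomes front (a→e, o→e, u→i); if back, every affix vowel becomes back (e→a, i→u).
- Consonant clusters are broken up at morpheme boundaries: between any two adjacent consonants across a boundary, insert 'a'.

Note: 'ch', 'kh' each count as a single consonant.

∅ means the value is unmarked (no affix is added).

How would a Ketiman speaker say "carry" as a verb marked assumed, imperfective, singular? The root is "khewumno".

khewumnonauchacha

Attach number singular -na → khewumnona.
Attach evidentiality assumed -ich → khewumnonaich.
Attach aspect imperfective -cha → khewumnonaichcha.
Apply vowel harmony: khewumnonaichcha → khewumnonauchcha.
Apply epenthesis: khewumnonauchcha → khewumnonauchacha.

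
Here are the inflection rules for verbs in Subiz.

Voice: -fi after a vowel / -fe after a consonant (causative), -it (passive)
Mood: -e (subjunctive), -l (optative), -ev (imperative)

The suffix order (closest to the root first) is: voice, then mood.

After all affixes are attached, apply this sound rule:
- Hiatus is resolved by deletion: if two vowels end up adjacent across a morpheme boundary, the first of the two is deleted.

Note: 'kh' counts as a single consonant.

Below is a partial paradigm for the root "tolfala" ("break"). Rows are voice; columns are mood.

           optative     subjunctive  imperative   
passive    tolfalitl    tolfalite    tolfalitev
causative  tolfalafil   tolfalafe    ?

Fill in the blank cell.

Attach voice causative -fi (after vowel 'a') → tolfalafi.
Attach mood imperative -ev → tolfalafiev.
Apply vowel deletion: tolfalafiev → tolfalafev.

tolfalafev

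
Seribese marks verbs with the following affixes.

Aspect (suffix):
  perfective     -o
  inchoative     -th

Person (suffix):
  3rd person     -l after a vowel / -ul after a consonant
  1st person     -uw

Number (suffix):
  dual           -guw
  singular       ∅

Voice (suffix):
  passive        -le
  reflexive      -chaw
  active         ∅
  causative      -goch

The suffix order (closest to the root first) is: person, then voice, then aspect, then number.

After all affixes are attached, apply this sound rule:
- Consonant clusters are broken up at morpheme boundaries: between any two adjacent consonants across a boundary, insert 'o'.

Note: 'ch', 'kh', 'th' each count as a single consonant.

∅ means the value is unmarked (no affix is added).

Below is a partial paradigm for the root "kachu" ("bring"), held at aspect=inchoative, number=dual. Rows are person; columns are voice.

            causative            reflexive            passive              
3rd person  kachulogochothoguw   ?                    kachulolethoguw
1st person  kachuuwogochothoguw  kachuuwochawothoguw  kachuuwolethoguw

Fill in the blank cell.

Attach person 3rd person -l (after vowel 'u') → kachul.
Attach voice reflexive -chaw → kachulchaw.
Attach aspect inchoative -th → kachulchawth.
Attach number dual -guw → kachulchawthguw.
Apply epenthesis: kachulchawthguw → kachulochawothoguw.

kachulochawothoguw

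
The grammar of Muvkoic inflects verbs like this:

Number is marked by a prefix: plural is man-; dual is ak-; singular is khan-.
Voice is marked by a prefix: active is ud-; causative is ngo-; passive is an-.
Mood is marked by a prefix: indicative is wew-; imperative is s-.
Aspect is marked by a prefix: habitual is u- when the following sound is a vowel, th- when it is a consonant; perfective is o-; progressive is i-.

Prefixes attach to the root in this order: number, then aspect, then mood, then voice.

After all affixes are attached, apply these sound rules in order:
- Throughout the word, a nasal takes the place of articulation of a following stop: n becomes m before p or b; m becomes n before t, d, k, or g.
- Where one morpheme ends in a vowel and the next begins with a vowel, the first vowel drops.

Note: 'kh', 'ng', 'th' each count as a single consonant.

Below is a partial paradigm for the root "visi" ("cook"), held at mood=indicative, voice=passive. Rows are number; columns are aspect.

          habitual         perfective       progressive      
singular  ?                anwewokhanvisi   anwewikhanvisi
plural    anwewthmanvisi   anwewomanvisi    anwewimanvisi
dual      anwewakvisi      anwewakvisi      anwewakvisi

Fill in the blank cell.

Attach number singular khan- → khanvisi.
Attach aspect habitual th- (before consonant 'kh') → thkhanvisi.
Attach mood indicative wew- → wewthkhanvisi.
Attach voice passive an- → anwewthkhanvisi.
Nasal assimilation: no change.
Vowel deletion: no change.

anwewthkhanvisi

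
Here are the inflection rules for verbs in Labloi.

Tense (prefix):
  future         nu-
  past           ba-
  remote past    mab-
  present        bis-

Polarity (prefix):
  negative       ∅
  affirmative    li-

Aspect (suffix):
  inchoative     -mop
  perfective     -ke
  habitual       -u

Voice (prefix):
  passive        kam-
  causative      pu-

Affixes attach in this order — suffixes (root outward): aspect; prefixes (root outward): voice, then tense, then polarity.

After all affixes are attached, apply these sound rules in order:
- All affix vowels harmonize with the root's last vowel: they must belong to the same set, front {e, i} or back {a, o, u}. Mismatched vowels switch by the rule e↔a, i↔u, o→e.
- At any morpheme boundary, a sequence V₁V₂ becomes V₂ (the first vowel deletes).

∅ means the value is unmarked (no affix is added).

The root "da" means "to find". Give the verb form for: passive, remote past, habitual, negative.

mabkamdu

Attach voice passive kam- → kamda.
Attach tense remote past mab- → mabkamda.
Attach aspect habitual -u → mabkamdau.
polarity = negative: zero marking, form stays mabkamdau.
Vowel harmony: no change.
Apply vowel deletion: mabkamdau → mabkamdu.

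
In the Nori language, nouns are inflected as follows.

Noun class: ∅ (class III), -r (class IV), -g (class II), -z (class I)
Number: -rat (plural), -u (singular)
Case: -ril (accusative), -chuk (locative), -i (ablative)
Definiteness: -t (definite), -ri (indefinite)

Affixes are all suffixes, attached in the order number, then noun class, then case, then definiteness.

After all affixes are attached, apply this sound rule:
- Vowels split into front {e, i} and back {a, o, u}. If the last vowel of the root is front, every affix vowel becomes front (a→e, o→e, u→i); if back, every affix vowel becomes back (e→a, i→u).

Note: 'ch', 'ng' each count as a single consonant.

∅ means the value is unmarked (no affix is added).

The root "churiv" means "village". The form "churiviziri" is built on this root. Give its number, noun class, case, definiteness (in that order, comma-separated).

singular, class I, ablative, indefinite

Segment: churiv-u-z-i-ri.
number: -u → singular.
noun class: -z → class I.
case: -i → ablative.
definiteness: -ri → indefinite.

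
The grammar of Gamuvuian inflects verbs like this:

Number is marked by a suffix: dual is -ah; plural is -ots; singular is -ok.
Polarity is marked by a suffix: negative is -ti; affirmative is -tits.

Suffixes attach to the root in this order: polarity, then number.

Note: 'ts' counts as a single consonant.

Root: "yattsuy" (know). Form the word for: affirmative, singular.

yattsuytitsok

Attach polarity affirmative -tits → yattsuytits.
Attach number singular -ok → yattsuytitsok.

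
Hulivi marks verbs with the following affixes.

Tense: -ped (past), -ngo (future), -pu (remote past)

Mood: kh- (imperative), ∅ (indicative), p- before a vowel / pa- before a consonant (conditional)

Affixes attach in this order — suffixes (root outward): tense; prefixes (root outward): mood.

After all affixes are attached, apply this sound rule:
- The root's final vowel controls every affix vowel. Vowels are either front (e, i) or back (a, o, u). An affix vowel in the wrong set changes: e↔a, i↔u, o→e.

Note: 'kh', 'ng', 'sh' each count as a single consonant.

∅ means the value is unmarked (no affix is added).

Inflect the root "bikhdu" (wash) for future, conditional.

Attach tense future -ngo → bikhdungo.
Attach mood conditional pa- (before consonant 'b') → pabikhdungo.
Vowel harmony: no change.

pabikhdungo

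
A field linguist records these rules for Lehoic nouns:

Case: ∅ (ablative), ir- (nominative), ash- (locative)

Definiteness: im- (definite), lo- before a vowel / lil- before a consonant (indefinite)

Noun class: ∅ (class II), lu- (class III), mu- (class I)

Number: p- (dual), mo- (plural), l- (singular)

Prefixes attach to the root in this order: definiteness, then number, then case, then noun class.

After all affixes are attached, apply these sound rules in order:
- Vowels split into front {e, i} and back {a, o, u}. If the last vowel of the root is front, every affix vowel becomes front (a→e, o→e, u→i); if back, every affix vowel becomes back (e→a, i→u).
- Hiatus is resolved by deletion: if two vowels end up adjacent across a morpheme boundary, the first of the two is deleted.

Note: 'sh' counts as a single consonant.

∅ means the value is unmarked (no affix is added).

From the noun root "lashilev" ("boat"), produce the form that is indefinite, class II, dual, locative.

eshplillashilev

Attach definiteness indefinite lil- (before consonant 'l') → lillashilev.
Attach number dual p- → plillashilev.
Attach case locative ash- → ashplillashilev.
noun class = class II: zero marking, form stays ashplillashilev.
Apply vowel harmony: ashplillashilev → eshplillashilev.
Vowel deletion: no change.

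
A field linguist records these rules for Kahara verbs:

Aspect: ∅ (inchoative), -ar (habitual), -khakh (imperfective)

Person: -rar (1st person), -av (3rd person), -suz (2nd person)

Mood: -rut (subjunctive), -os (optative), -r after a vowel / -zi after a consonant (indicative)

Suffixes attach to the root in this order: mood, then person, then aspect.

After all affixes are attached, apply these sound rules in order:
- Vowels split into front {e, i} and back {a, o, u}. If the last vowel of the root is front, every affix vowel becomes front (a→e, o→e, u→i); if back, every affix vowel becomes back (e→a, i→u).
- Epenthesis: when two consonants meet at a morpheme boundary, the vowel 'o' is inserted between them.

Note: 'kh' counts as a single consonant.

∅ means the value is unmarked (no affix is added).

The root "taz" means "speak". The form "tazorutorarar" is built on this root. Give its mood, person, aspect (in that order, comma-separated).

Segment: taz-rut-rar-ar.
mood: -rut → subjunctive.
person: -rar → 1st person.
aspect: -ar → habitual.

subjunctive, 1st person, habitual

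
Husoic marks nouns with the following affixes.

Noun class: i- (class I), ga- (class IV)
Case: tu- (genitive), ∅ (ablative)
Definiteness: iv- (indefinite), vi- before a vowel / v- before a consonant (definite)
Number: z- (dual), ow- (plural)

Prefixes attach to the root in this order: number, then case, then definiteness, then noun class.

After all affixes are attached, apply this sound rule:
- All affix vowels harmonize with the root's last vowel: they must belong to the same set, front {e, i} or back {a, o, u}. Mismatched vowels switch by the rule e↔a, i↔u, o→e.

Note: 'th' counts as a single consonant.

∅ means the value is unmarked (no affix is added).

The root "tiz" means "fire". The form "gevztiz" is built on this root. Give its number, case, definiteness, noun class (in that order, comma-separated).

dual, ablative, definite, class IV

Segment: ga-v-z-tiz.
number: z- → dual.
case: ∅ → ablative.
definiteness: vi/v- → definite.
noun class: ga- → class IV.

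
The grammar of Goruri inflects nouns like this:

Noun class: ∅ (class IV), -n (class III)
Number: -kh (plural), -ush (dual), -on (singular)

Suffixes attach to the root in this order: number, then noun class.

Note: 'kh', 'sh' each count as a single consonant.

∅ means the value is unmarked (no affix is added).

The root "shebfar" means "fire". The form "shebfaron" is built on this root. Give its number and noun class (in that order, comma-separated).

singular, class IV

Segment: shebfar-on.
number: -on → singular.
noun class: ∅ → class IV.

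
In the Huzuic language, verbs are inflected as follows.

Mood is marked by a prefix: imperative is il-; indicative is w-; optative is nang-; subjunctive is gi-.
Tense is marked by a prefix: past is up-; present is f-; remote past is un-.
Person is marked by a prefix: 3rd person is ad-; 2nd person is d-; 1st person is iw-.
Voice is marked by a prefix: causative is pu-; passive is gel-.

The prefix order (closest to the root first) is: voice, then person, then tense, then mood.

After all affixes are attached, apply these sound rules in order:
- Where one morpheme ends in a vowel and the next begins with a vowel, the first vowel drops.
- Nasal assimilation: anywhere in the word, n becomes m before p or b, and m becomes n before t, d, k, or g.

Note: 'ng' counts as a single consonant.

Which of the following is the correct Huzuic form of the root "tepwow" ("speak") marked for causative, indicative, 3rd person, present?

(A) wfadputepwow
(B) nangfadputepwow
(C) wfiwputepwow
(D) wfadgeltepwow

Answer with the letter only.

A

Attach voice causative pu- → putepwow.
Attach person 3rd person ad- → adputepwow.
Attach tense present f- → fadputepwow.
Attach mood indicative w- → wfadputepwow.
Vowel deletion: no change.
Nasal assimilation: no change.
So the correct form is wfadputepwow, option (A).
(C) wfiwputepwow is wrong: it uses 1st person instead of 3rd person for person.
(D) wfadgeltepwow is wrong: it uses passive instead of causative for voice.
(B) nangfadputepwow is wrong: it uses optative instead of indicative for mood.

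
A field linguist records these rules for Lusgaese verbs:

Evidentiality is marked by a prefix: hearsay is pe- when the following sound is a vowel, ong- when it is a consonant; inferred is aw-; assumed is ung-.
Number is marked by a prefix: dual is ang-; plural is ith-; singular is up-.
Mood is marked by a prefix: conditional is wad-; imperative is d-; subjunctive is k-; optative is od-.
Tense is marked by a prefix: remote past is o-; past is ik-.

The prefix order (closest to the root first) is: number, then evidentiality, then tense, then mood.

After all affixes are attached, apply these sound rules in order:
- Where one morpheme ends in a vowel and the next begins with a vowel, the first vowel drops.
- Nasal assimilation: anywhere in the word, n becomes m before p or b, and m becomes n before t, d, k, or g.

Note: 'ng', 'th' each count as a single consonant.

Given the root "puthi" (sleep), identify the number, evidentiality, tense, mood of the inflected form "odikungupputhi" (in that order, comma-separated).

singular, assumed, past, optative

Segment: od-ik-ung-up-puthi.
number: up- → singular.
evidentiality: ung- → assumed.
tense: ik- → past.
mood: od- → optative.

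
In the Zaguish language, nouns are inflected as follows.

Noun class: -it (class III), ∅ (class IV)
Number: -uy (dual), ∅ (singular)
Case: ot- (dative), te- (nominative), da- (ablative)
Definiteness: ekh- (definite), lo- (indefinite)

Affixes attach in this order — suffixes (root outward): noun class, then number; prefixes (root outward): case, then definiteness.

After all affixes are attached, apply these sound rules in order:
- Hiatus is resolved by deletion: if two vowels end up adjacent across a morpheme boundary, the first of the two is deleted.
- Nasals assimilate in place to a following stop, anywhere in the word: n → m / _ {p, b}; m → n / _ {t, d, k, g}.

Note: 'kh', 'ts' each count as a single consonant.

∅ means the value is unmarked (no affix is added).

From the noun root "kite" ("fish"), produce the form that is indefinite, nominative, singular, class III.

lotekitit

Attach noun class class III -it → kiteit.
Attach case nominative te- → tekiteit.
Attach definiteness indefinite lo- → lotekiteit.
number = singular: zero marking, form stays lotekiteit.
Apply vowel deletion: lotekiteit → lotekitit.
Nasal assimilation: no change.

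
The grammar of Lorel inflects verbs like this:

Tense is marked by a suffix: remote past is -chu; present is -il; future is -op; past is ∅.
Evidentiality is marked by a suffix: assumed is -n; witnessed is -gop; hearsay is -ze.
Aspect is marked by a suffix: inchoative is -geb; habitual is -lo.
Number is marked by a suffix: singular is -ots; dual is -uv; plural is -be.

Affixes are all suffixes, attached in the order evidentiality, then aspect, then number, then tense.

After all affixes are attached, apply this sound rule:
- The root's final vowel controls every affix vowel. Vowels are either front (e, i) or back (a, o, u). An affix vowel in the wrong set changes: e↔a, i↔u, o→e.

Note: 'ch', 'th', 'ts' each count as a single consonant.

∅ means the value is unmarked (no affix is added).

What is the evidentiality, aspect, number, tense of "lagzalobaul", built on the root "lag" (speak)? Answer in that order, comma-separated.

Segment: lag-ze-lo-be-il.
evidentiality: -ze → hearsay.
aspect: -lo → habitual.
number: -be → plural.
tense: -il → present.

hearsay, habitual, plural, present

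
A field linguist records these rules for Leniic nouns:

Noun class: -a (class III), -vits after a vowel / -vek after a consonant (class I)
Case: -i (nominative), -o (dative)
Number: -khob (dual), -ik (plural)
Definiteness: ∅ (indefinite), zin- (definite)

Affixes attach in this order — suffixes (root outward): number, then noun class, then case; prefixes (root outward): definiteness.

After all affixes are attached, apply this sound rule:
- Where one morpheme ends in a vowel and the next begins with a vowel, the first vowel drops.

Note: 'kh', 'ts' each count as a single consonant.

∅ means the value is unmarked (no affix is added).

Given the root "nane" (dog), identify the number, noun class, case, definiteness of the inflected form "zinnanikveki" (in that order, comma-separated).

plural, class I, nominative, definite

Segment: zin-nane-ik-vek-i.
number: -ik → plural.
noun class: -vits/vek → class I.
case: -i → nominative.
definiteness: zin- → definite.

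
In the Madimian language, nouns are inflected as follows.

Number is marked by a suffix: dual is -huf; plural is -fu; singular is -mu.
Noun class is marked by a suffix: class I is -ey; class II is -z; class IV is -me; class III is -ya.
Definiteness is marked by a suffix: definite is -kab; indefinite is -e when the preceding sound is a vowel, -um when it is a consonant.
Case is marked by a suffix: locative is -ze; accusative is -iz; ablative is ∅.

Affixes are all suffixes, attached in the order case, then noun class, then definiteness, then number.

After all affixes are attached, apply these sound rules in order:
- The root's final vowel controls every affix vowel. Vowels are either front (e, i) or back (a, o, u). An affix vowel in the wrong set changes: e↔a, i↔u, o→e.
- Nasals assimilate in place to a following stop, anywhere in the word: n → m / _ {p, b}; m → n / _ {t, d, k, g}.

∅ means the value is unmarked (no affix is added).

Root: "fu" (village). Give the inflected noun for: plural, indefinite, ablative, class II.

case = ablative: zero marking, form stays fu.
Attach noun class class II -z → fuz.
Attach definiteness indefinite -um (after consonant 'z') → fuzum.
Attach number plural -fu → fuzumfu.
Vowel harmony: no change.
Nasal assimilation: no change.

fuzumfu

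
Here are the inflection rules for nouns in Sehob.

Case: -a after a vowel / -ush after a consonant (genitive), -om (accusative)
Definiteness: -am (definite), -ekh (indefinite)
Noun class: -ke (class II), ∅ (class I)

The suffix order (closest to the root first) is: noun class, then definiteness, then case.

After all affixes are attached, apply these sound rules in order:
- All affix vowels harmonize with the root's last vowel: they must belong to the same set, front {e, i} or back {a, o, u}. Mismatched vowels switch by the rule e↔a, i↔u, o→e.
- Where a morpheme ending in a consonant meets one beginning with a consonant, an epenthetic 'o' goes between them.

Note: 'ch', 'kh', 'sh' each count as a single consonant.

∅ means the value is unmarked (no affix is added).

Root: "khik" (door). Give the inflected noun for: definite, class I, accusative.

noun class = class I: zero marking, form stays khik.
Attach definiteness definite -am → khikam.
Attach case accusative -om → khikamom.
Apply vowel harmony: khikamom → khikemem.
Epenthesis: no change.

khikemem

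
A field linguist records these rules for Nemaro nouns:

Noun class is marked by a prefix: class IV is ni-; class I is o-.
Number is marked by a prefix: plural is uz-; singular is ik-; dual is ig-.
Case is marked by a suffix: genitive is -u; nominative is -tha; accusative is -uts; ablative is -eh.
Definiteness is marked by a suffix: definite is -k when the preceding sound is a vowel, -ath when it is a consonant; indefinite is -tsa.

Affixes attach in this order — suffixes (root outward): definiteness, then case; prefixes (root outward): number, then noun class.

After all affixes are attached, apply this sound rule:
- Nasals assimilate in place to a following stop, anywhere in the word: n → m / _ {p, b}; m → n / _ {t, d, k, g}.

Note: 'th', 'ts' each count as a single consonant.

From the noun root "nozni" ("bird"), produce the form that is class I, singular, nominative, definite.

oiknozniktha

Attach definiteness definite -k (after vowel 'i') → noznik.
Attach case nominative -tha → nozniktha.
Attach number singular ik- → iknozniktha.
Attach noun class class I o- → oiknozniktha.
Nasal assimilation: no change.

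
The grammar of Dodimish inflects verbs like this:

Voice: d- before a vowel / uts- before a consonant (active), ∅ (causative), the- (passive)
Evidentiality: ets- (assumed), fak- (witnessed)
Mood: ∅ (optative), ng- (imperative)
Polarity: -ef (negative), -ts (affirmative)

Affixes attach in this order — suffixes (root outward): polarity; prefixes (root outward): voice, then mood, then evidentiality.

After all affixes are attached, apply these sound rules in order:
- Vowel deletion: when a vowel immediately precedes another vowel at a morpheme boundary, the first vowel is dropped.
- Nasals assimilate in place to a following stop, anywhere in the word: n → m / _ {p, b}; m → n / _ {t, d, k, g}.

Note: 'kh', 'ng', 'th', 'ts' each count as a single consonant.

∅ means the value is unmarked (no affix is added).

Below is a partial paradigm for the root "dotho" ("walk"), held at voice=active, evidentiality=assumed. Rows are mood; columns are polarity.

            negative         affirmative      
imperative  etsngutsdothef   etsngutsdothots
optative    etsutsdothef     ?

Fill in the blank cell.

Attach voice active uts- (before consonant 'd') → utsdotho.
mood = optative: zero marking, form stays utsdotho.
Attach evidentiality assumed ets- → etsutsdotho.
Attach polarity affirmative -ts → etsutsdothots.
Vowel deletion: no change.
Nasal assimilation: no change.

etsutsdothots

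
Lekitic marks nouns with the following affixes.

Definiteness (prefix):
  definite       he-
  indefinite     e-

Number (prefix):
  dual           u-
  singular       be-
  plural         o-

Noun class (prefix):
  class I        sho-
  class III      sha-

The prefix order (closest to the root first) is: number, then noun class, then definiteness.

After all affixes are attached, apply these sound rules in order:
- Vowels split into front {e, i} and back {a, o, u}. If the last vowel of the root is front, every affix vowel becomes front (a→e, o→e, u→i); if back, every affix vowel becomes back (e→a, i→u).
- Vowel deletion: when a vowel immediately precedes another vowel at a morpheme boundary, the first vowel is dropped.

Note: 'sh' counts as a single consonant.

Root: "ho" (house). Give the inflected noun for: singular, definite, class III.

hashabaho

Attach number singular be- → beho.
Attach noun class class III sha- → shabeho.
Attach definiteness definite he- → heshabeho.
Apply vowel harmony: heshabeho → hashabaho.
Vowel deletion: no change.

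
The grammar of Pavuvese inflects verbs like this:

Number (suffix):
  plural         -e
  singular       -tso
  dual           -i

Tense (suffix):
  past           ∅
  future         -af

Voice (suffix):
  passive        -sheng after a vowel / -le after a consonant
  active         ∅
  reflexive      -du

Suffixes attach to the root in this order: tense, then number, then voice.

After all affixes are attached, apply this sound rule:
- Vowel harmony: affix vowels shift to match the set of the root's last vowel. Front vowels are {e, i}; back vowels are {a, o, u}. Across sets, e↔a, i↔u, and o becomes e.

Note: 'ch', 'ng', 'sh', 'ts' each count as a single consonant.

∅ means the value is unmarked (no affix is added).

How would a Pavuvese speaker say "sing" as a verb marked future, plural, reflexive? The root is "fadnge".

Attach tense future -af → fadngeaf.
Attach number plural -e → fadngeafe.
Attach voice reflexive -du → fadngeafedu.
Apply vowel harmony: fadngeafedu → fadngeefedi.

fadngeefedi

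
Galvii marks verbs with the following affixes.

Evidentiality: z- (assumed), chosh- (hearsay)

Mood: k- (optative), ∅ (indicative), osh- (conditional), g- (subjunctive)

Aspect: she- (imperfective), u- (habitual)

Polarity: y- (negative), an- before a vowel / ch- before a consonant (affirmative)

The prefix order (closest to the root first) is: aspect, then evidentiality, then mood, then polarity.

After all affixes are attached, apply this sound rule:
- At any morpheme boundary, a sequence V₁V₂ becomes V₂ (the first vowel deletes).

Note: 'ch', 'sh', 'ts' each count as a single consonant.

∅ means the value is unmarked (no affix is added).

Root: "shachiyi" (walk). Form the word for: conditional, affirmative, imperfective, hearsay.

anoshchoshsheshachiyi

Attach aspect imperfective she- → sheshachiyi.
Attach evidentiality hearsay chosh- → choshsheshachiyi.
Attach mood conditional osh- → oshchoshsheshachiyi.
Attach polarity affirmative an- (before vowel 'o') → anoshchoshsheshachiyi.
Vowel deletion: no change.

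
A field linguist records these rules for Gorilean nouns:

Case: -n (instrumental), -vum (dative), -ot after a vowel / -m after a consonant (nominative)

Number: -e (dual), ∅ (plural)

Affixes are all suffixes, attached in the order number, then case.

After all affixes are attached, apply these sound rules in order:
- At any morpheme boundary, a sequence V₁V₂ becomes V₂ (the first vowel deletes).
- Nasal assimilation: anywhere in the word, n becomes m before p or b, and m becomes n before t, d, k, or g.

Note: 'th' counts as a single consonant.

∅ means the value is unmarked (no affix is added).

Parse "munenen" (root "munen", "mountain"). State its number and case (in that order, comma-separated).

dual, instrumental

Segment: munen-e-n.
number: -e → dual.
case: -n → instrumental.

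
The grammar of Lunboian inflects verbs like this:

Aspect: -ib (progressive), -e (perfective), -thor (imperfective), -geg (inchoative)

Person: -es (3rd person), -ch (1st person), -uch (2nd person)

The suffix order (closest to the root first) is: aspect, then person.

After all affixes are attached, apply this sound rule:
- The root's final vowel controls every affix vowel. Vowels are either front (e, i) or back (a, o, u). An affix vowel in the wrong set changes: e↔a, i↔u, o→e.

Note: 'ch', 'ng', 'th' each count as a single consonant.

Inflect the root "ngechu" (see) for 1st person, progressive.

ngechuubch

Attach aspect progressive -ib → ngechuib.
Attach person 1st person -ch → ngechuibch.
Apply vowel harmony: ngechuibch → ngechuubch.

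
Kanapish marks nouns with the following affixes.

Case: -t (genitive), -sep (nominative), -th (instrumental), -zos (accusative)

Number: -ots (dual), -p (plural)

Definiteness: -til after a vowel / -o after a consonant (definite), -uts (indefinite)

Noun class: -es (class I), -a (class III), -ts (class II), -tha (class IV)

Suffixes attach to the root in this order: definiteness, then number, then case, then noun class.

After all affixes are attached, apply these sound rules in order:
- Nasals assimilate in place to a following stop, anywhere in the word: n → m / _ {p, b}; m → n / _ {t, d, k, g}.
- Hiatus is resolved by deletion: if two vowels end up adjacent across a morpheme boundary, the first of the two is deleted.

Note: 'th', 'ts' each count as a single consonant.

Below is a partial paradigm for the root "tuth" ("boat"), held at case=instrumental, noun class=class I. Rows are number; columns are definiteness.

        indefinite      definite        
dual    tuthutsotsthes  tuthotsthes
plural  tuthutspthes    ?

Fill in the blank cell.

tuthopthes

Attach definiteness definite -o (after consonant 'th') → tutho.
Attach number plural -p → tuthop.
Attach case instrumental -th → tuthopth.
Attach noun class class I -es → tuthopthes.
Nasal assimilation: no change.
Vowel deletion: no change.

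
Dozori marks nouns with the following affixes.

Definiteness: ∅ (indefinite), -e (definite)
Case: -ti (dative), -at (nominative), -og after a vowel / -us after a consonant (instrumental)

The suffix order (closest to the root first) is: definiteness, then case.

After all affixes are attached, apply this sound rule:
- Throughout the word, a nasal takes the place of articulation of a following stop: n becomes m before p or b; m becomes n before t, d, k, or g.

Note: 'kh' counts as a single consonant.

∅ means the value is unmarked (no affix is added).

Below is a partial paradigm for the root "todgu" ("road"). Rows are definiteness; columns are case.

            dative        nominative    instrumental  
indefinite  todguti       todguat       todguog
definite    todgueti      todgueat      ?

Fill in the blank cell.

Attach definiteness definite -e → todgue.
Attach case instrumental -og (after vowel 'e') → todgueog.
Nasal assimilation: no change.

todgueog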